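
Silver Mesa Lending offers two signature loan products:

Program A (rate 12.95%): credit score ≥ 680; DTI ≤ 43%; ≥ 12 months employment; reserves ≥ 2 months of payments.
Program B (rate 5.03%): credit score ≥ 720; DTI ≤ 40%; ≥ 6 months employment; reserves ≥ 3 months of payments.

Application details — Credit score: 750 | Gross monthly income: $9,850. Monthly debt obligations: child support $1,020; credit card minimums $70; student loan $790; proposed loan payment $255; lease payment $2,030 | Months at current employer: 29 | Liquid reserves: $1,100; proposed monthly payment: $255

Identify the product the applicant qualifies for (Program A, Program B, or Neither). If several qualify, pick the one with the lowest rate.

Program A

Total debts = (1,020 + 70 + 790 + 255 + 2,030) = 4,165; DTI = 4,165/9,850 = 42.3%.
Reserves = 1,100/255 = 4.3 months.
Program A: score 750 ≥ 680; DTI 42.3% ≤ 43%; employment 29 ≥ 12 mo; reserves 4.3 ≥ 2 mo → qualifies.
Program B: score 750 ≥ 720; DTI 42.3% > 40%; employment 29 ≥ 6 mo; reserves 4.3 ≥ 3 mo → does not qualify.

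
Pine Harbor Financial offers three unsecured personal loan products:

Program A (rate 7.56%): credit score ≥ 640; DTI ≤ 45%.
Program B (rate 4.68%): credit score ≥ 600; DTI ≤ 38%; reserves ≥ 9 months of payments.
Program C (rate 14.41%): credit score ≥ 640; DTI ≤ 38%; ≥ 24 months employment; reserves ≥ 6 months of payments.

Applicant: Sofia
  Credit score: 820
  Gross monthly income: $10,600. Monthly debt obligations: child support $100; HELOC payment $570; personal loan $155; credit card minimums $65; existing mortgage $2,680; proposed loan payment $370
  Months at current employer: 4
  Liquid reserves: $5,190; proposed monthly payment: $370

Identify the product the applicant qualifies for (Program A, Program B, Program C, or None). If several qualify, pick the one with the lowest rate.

Total debts = (100 + 570 + 155 + 65 + 2,680 + 370) = 3,940; DTI = 3,940/10,600 = 37.2%.
Reserves = 5,190/370 = 14.0 months.
Program A: score 820 ≥ 640; DTI 37.2% ≤ 45% → qualifies.
Program B: score 820 ≥ 600; DTI 37.2% ≤ 38%; reserves 14.0 ≥ 9 mo → qualifies.
Program C: score 820 ≥ 640; DTI 37.2% ≤ 38%; employment 4 < 24 mo; reserves 14.0 ≥ 6 mo → does not qualify.
Qualifying: Program A, Program B. Lowest rate is 4.68% → Program B.

Program B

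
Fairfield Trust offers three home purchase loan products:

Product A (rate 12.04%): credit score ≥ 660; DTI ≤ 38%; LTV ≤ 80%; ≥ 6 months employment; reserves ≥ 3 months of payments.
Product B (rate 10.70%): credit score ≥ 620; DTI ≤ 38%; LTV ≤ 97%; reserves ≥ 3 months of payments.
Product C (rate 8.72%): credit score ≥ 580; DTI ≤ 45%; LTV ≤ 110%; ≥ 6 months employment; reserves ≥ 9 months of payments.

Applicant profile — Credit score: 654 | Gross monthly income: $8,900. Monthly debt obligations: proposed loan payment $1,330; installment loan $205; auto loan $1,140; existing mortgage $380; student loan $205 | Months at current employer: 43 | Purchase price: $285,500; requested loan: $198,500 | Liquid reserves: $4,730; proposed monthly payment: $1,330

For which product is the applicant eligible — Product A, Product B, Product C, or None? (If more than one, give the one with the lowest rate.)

Product B

Total debts = (1,330 + 205 + 1,140 + 380 + 205) = 3,260; DTI = 3,260/8,900 = 36.6%.
LTV = 198,500/285,500 = 69.5%.
Reserves = 4,730/1,330 = 3.6 months.
Product A: score 654 < 660; DTI 36.6% ≤ 38%; LTV 69.5% ≤ 80%; employment 43 ≥ 6 mo; reserves 3.6 ≥ 3 mo → does not qualify.
Product B: score 654 ≥ 620; DTI 36.6% ≤ 38%; LTV 69.5% ≤ 97%; reserves 3.6 ≥ 3 mo → qualifies.
Product C: score 654 ≥ 580; DTI 36.6% ≤ 45%; LTV 69.5% ≤ 110%; employment 43 ≥ 6 mo; reserves 3.6 < 9 mo → does not qualify.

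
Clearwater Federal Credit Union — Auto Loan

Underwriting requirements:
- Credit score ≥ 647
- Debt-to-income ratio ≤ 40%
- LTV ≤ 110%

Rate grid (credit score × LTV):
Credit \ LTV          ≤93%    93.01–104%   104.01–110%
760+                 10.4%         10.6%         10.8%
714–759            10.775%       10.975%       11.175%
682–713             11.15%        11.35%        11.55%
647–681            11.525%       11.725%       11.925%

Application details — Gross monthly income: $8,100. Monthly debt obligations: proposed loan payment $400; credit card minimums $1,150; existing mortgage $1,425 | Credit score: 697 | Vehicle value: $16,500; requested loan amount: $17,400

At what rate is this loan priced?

Credit score 697 ≥ 647; Total monthly debts = (400 + 1,150 + 1,425) = 2,975. DTI = 2,975/8,100 = 36.7% ≤ 40%
Loan-to-value = 17,400/16,500 = 105.5% — pass (110% max)
Credit 697 → row 682–713; LTV 105.5% → column 104.01–110%. Grid cell → 11.55%.

11.55%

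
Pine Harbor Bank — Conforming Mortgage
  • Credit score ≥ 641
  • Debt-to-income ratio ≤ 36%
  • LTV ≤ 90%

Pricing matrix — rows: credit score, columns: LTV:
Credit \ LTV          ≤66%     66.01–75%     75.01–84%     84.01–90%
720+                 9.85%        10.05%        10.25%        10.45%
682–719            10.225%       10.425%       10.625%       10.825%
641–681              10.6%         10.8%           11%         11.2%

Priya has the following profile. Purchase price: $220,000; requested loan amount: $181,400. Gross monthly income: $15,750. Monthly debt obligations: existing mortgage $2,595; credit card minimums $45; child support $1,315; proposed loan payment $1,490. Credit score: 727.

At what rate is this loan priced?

10.25%

Credit score 727 ≥ 641; Total monthly debts = (2,595 + 45 + 1,315 + 1,490) = 5,445. Debt-to-income = 5,445/15,750 = 34.6% — meets 36% limit
Loan-to-value = 181,400/220,000 = 82.5% — pass (90% max)
Credit 727 → row 720+; LTV 82.5% → column 75.01–84%. Grid cell → 10.25%.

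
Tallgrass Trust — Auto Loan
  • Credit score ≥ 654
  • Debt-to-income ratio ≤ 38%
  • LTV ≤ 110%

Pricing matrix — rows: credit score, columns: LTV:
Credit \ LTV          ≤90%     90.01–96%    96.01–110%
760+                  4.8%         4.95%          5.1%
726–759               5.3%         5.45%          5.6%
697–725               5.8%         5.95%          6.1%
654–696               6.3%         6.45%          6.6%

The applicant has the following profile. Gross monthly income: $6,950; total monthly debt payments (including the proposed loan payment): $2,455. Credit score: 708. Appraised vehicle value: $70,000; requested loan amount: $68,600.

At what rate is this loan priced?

Credit score 708 ≥ 654; DTI: 2,455 ÷ 6,950 = 35.3%, within the 38% cap
LTV: 68,600 ÷ 70,000 = 98%, within 110% cap
Score 708 is in the 697–725 band; LTV 98% is in the 96.01–110% band → 6.1%.

6.1%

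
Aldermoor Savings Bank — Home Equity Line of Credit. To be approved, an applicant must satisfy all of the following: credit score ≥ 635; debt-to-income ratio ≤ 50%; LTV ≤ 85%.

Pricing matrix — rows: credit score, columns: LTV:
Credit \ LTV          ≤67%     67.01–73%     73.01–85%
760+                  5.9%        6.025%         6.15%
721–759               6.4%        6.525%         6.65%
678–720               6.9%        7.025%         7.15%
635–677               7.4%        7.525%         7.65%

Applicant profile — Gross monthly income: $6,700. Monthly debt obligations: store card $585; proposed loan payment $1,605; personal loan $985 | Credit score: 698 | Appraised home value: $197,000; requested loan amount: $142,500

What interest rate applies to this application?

7.025%

Credit score 698 ≥ 635; Total monthly debts = (585 + 1,605 + 985) = 3,175. Debt-to-income = 3,175/6,700 = 47.4% — meets 50% limit
LTV = 142,500/197,000 = 72.3% ≤ 85%
Credit 698 → row 678–720; LTV 72.3% → column 67.01–73%. Grid cell → 7.025%.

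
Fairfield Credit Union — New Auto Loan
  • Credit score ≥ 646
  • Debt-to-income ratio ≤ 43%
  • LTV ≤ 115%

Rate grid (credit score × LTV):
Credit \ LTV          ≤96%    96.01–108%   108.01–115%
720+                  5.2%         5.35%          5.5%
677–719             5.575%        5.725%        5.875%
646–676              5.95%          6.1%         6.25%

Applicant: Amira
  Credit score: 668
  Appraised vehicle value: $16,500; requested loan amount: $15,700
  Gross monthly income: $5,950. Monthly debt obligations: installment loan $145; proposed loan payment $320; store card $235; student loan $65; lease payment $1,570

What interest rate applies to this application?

Credit score 668 ≥ 646; Total monthly debts = (145 + 320 + 235 + 65 + 1,570) = 2,335. DTI: 2,335 ÷ 5,950 = 39.2%, within the 43% cap
LTV = 15,700/16,500 = 95.2% ≤ 115%
Score 668 is in the 646–676 band; LTV 95.2% is in the ≤96% band → 5.95%.

5.95%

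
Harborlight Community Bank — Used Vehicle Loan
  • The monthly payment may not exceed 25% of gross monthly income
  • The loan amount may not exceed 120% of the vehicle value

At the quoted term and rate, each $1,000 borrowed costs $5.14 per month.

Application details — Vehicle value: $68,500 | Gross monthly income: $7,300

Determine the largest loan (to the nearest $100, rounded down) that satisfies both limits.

$82,200

Payment cap: 25% × $7,300 = $1,825/month.
At $5.14 per $1,000, that supports 1,825/5.14 × 1,000 ≈ $355,058 → $355,000.
LTV cap: 120% × $68,500 = $82,200 → $82,200.
Binding constraint: loan-to-value.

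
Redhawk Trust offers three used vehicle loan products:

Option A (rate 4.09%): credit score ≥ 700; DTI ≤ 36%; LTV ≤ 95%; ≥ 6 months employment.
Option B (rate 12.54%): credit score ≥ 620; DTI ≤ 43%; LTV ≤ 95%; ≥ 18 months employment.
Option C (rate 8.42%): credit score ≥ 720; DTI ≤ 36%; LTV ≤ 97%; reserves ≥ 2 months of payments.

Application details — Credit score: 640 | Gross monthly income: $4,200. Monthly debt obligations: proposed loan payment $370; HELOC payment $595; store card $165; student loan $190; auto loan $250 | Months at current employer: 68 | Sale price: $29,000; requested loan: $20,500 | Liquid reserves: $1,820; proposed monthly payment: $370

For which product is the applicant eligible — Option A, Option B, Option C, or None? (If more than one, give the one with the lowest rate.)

Option B

Total debts = (370 + 595 + 165 + 190 + 250) = 1,570; DTI = 1,570/4,200 = 37.4%.
LTV = 20,500/29,000 = 70.7%.
Reserves = 1,820/370 = 4.9 months.
Option A: score 640 < 700; DTI 37.4% > 36%; LTV 70.7% ≤ 95%; employment 68 ≥ 6 mo → does not qualify.
Option B: score 640 ≥ 620; DTI 37.4% ≤ 43%; LTV 70.7% ≤ 95%; employment 68 ≥ 18 mo → qualifies.
Option C: score 640 < 720; DTI 37.4% > 36%; LTV 70.7% ≤ 97%; reserves 4.9 ≥ 2 mo → does not qualify.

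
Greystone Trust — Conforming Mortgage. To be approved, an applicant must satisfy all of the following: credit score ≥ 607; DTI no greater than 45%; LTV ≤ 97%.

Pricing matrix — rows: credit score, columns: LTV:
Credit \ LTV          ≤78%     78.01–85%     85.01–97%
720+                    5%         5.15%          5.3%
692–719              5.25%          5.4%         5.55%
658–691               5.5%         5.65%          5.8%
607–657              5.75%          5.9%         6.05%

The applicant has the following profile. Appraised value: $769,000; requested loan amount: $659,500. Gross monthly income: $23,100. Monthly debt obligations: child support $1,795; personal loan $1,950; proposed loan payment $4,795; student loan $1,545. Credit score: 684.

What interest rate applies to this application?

5.8%

Credit score 684 ≥ 607; Total monthly debts = (1,795 + 1,950 + 4,795 + 1,545) = 10,085. Debt-to-income = 10,085/23,100 = 43.7% — meets 45% limit
LTV: 659,500 ÷ 769,000 = 85.8%, within 97% cap
Credit 684 → row 658–691; LTV 85.8% → column 85.01–97%. Grid cell → 5.8%.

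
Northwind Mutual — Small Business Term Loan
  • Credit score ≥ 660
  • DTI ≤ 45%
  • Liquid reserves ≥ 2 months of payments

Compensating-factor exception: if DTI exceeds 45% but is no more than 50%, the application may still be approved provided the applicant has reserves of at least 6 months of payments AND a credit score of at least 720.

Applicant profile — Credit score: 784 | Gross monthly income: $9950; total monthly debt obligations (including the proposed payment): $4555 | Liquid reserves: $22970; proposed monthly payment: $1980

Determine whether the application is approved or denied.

Credit score 784 ≥ 660 (meets base)
DTI = 4,555/9,950 = 45.8% > 45% — standard DTI limit exceeded.
Reserves: 22,970 ÷ 1,980 = 11.6 months (meets 2-month minimum)
45.8% falls in the override range (45%–50%), so the compensating-factor test applies.
Reserves 11.6 ≥ 6 months; credit score 784 ≥ 720.
Both override conditions satisfied; DTI exception granted.

Approved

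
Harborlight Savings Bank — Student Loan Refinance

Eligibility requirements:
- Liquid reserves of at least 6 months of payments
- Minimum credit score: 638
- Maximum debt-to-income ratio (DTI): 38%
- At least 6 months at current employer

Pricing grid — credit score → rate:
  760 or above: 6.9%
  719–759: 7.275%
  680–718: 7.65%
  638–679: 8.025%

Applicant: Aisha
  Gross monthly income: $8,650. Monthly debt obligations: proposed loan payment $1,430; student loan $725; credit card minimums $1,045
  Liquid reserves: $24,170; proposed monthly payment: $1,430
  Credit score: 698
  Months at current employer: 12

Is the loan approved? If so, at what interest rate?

Approved at 7.65%

Credit score 698 ≥ 638 (meets minimum)
Total monthly debts = (1,430 + 725 + 1,045) = 3,200. Debt-to-income = 3,200/8,650 = 37% — meets 38% limit
Reserves = 24,170/1,430 = 16.9 months ≥ 6
Employment 12 ≥ 6 months
All requirements met. Score 698 falls in the 680–718 tier → 7.65%.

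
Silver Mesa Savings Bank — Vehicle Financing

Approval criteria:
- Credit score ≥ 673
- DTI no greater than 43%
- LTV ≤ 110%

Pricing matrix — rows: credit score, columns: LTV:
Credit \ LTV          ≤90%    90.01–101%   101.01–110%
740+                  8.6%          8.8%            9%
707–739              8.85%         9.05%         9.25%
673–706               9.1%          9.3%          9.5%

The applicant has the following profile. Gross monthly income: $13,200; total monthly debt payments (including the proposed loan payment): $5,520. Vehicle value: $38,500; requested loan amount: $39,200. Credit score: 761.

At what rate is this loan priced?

9%

Credit score 761 ≥ 673; DTI = 5,520/13,200 = 41.8% ≤ 43%
LTV = 39,200/38,500 = 101.8% ≤ 110%
Row: 761 falls in 740+. Column: 101.8% falls in 101.01–110%. Rate = 9%.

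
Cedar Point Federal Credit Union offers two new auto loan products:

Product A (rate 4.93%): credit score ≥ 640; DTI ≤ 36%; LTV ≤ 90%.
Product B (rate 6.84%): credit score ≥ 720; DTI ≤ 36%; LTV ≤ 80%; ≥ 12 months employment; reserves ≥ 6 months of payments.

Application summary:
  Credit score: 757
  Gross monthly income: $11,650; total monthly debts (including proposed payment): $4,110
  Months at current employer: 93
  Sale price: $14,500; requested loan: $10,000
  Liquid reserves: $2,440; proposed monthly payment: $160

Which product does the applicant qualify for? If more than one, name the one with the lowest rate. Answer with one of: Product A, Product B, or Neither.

Product A

DTI = 4,110/11,650 = 35.3%.
LTV = 10,000/14,500 = 69%.
Reserves = 2,440/160 = 15.2 months.
Product A: score 757 ≥ 640; DTI 35.3% ≤ 36%; LTV 69% ≤ 90% → qualifies.
Product B: score 757 ≥ 720; DTI 35.3% ≤ 36%; LTV 69% ≤ 80%; employment 93 ≥ 12 mo; reserves 15.2 ≥ 6 mo → qualifies.
Qualifying: Product A, Product B. Lowest rate is 4.93% → Product A.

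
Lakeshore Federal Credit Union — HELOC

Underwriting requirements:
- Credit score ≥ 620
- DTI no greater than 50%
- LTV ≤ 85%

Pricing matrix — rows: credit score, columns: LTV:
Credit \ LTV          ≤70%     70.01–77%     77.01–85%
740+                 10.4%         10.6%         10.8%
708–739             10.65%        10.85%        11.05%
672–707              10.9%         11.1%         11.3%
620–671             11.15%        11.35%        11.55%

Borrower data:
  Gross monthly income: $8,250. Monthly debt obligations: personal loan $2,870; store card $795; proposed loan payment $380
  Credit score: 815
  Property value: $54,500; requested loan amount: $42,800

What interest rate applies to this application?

10.8%

Credit score 815 ≥ 620; Total monthly debts = (2,870 + 795 + 380) = 4,045. Debt-to-income = 4,045/8,250 = 49% — meets 50% limit
Loan-to-value = 42,800/54,500 = 78.5% — pass (85% max)
Credit 815 → row 740+; LTV 78.5% → column 77.01–85%. Grid cell → 10.8%.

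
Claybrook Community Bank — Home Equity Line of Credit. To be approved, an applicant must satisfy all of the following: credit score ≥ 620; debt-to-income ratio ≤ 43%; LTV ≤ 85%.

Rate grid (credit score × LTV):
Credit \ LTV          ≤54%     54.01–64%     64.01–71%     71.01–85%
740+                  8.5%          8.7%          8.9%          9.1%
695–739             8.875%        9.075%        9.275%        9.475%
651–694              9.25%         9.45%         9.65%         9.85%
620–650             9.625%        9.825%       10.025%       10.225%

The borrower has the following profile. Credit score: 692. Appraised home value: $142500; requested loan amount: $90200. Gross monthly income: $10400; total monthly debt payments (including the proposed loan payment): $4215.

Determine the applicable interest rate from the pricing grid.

9.45%

Credit score 692 ≥ 620; DTI = 4,215/10,400 = 40.5% ≤ 43%
Loan-to-value = 90,200/142,500 = 63.3% — pass (85% max)
Row: 692 falls in 651–694. Column: 63.3% falls in 54.01–64%. Rate = 9.45%.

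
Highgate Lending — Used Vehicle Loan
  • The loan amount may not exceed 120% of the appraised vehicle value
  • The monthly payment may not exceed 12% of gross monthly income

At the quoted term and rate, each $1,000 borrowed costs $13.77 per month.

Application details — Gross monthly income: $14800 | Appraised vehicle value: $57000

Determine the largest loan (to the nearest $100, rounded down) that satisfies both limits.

Payment cap: 12% × $14,800 = $1,776/month.
At $13.77 per $1,000, that supports 1,776/13.77 × 1,000 ≈ $128,976 → $128,900.
LTV cap: 120% × $57,000 = $68,400 → $68,400.
Binding constraint: loan-to-value.

$68,400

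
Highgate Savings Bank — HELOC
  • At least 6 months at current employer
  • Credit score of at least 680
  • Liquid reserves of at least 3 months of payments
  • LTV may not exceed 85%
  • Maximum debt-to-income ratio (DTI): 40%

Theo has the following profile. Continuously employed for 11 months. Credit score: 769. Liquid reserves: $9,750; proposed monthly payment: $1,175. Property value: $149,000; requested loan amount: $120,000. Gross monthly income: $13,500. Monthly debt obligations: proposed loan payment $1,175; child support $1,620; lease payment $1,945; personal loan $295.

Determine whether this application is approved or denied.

Approved

Employment 11 ≥ 6 months
Credit score 769 ≥ 680 (meets)
Reserves = 9,750/1,175 = 8.3 months ≥ 3
LTV: 120,000 ÷ 149,000 = 80.5%, within 85% cap
Total monthly debts = (1,175 + 1,620 + 1,945 + 295) = 5,035. DTI: 5,035 ÷ 13,500 = 37.3%, within the 40% cap
All criteria satisfied.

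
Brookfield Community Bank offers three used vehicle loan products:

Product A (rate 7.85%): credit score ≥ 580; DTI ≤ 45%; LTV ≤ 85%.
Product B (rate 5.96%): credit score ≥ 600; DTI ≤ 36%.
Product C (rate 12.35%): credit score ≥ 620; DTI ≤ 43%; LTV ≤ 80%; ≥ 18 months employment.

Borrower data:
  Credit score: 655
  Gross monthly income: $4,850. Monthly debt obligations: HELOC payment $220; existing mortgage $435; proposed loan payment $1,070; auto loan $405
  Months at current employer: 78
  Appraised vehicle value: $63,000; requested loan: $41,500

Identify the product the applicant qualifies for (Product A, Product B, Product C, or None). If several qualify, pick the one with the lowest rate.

Product A

Total debts = (220 + 435 + 1,070 + 405) = 2,130; DTI = 2,130/4,850 = 43.9%.
LTV = 41,500/63,000 = 65.9%.
Product A: score 655 ≥ 580; DTI 43.9% ≤ 45%; LTV 65.9% ≤ 85% → qualifies.
Product B: score 655 ≥ 600; DTI 43.9% > 36% → does not qualify.
Product C: score 655 ≥ 620; DTI 43.9% > 43%; LTV 65.9% ≤ 80%; employment 78 ≥ 18 mo → does not qualify.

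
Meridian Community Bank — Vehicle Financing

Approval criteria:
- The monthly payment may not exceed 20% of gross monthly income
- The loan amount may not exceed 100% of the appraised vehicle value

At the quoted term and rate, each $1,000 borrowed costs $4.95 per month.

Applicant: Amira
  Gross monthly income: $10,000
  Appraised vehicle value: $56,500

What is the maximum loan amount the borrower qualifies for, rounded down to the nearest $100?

$56,500

Payment cap: 20% × $10,000 = $2,000/month.
At $4.95 per $1,000, that supports 2,000/4.95 × 1,000 ≈ $404,040 → $404,000.
LTV cap: 100% × $56,500 = $56,500 → $56,500.
Binding constraint: loan-to-value.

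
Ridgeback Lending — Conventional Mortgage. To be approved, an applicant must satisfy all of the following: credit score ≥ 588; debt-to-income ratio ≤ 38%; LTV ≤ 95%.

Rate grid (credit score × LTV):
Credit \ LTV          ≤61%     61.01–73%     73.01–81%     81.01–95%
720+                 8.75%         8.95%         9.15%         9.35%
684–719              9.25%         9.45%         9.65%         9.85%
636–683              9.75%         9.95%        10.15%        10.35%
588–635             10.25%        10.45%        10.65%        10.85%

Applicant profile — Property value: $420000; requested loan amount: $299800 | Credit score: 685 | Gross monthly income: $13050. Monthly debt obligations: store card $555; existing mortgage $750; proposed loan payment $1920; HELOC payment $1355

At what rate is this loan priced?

9.45%

Credit score 685 ≥ 588; Total monthly debts = (555 + 750 + 1,920 + 1,355) = 4,580. DTI = 4,580/13,050 = 35.1% ≤ 38%
Loan-to-value = 299,800/420,000 = 71.4% — pass (95% max)
Score 685 is in the 684–719 band; LTV 71.4% is in the 61.01–73% band → 9.45%.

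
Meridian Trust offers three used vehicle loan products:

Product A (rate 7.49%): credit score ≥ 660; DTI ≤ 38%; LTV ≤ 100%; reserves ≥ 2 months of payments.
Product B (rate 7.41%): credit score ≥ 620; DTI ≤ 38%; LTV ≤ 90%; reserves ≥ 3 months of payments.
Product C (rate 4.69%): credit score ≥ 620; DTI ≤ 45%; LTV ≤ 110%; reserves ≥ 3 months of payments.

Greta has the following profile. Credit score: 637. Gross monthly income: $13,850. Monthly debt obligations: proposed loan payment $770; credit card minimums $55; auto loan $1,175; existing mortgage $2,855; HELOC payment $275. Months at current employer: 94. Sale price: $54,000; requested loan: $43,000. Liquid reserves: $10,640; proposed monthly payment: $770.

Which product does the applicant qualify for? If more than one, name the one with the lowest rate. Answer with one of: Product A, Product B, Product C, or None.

Total debts = (770 + 55 + 1,175 + 2,855 + 275) = 5,130; DTI = 5,130/13,850 = 37%.
LTV = 43,000/54,000 = 79.6%.
Reserves = 10,640/770 = 13.8 months.
Product A: score 637 < 660; DTI 37% ≤ 38%; LTV 79.6% ≤ 100%; reserves 13.8 ≥ 2 mo → does not qualify.
Product B: score 637 ≥ 620; DTI 37% ≤ 38%; LTV 79.6% ≤ 90%; reserves 13.8 ≥ 3 mo → qualifies.
Product C: score 637 ≥ 620; DTI 37% ≤ 45%; LTV 79.6% ≤ 110%; reserves 13.8 ≥ 3 mo → qualifies.
Qualifying: Product B, Product C. Lowest rate is 4.69% → Product C.

Product C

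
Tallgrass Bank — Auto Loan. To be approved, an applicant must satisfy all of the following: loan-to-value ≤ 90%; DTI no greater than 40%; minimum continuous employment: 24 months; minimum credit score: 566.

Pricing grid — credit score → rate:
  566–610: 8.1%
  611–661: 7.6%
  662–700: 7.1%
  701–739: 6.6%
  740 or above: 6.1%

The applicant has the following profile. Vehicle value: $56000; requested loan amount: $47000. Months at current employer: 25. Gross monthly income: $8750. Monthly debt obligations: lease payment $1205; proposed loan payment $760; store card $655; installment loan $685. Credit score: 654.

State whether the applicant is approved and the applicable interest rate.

Credit score 654 ≥ 566 (meets minimum)
Total monthly debts = (1,205 + 760 + 655 + 685) = 3,305. Debt-to-income = 3,305/8,750 = 37.8% — meets 40% limit
Loan-to-value = 47,000/56,000 = 83.9% — pass (90% max)
Employment 25 ≥ 24 months
All requirements met. Score 654 falls in the 611–661 tier → 7.6%.

Approved at 7.6%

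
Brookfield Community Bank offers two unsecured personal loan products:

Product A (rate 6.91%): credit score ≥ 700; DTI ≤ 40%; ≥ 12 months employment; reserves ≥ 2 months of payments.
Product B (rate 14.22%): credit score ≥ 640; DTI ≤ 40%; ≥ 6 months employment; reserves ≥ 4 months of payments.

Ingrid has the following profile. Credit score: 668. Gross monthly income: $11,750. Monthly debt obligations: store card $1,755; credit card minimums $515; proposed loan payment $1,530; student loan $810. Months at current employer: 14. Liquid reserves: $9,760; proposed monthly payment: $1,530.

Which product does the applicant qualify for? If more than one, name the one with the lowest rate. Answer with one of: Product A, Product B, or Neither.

Total debts = (1,755 + 515 + 1,530 + 810) = 4,610; DTI = 4,610/11,750 = 39.2%.
Reserves = 9,760/1,530 = 6.4 months.
Product A: score 668 < 700; DTI 39.2% ≤ 40%; employment 14 ≥ 12 mo; reserves 6.4 ≥ 2 mo → does not qualify.
Product B: score 668 ≥ 640; DTI 39.2% ≤ 40%; employment 14 ≥ 6 mo; reserves 6.4 ≥ 4 mo → qualifies.

Product B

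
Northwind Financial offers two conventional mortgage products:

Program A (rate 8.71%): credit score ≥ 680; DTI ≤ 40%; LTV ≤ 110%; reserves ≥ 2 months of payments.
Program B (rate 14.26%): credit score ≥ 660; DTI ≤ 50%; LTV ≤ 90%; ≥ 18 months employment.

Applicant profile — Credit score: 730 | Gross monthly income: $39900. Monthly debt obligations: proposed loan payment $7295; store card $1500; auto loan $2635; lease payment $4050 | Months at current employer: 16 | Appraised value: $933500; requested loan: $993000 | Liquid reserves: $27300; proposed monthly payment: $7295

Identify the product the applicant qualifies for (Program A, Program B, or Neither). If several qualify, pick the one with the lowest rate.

Total debts = (7,295 + 1,500 + 2,635 + 4,050) = 15,480; DTI = 15,480/39,900 = 38.8%.
LTV = 993,000/933,500 = 106.4%.
Reserves = 27,300/7,295 = 3.7 months.
Program A: score 730 ≥ 680; DTI 38.8% ≤ 40%; LTV 106.4% ≤ 110%; reserves 3.7 ≥ 2 mo → qualifies.
Program B: score 730 ≥ 660; DTI 38.8% ≤ 50%; LTV 106.4% > 90%; employment 16 < 18 mo → does not qualify.

Program A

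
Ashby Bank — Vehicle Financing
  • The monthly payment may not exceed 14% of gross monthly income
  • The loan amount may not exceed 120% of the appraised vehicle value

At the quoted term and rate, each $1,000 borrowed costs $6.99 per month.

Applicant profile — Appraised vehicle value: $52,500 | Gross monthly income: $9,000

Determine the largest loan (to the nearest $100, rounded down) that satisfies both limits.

Payment cap: 14% × $9,000 = $1,260/month.
At $6.99 per $1,000, that supports 1,260/6.99 × 1,000 ≈ $180,257 → $180,200.
LTV cap: 120% × $52,500 = $63,000 → $63,000.
Binding constraint: loan-to-value.

$63,000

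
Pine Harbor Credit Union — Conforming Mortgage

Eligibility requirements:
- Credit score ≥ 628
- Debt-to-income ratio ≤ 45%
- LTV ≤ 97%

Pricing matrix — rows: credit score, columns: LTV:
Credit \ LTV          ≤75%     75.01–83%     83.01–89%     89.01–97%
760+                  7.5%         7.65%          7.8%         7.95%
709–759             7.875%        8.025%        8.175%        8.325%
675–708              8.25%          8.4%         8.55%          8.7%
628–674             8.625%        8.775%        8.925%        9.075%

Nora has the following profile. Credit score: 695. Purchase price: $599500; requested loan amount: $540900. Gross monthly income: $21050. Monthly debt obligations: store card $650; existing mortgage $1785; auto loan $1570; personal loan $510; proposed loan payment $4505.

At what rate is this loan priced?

Credit score 695 ≥ 628; Total monthly debts = (650 + 1,785 + 1,570 + 510 + 4,505) = 9,020. DTI: 9,020 ÷ 21,050 = 42.9%, within the 45% cap
LTV: 540,900 ÷ 599,500 = 90.2%, within 97% cap
Score 695 is in the 675–708 band; LTV 90.2% is in the 89.01–97% band → 8.7%.

8.7%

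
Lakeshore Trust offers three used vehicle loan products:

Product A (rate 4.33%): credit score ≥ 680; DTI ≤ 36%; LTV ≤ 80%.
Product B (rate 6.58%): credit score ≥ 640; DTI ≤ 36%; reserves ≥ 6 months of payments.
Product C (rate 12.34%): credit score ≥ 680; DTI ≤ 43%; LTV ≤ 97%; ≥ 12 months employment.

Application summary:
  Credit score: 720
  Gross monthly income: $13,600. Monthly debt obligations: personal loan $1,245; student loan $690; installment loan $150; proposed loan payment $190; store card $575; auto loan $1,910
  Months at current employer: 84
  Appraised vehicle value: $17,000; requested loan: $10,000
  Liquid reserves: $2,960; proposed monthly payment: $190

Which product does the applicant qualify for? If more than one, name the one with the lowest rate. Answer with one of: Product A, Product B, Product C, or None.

Product A

Total debts = (1,245 + 690 + 150 + 190 + 575 + 1,910) = 4,760; DTI = 4,760/13,600 = 35%.
LTV = 10,000/17,000 = 58.8%.
Reserves = 2,960/190 = 15.6 months.
Product A: score 720 ≥ 680; DTI 35% ≤ 36%; LTV 58.8% ≤ 80% → qualifies.
Product B: score 720 ≥ 640; DTI 35% ≤ 36%; reserves 15.6 ≥ 6 mo → qualifies.
Product C: score 720 ≥ 680; DTI 35% ≤ 43%; LTV 58.8% ≤ 97%; employment 84 ≥ 12 mo → qualifies.
Qualifying: Product A, Product B, Product C. Lowest rate is 4.33% → Product A.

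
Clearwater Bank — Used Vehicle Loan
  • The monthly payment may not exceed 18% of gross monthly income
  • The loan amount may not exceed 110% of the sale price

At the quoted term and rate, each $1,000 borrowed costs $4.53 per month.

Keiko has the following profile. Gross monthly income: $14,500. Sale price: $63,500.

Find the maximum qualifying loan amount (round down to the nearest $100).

$69,800

Payment cap: 18% × $14,500 = $2,610/month.
At $4.53 per $1,000, that supports 2,610/4.53 × 1,000 ≈ $576,158 → $576,100.
LTV cap: 110% × $63,500 = $69,850 → $69,800.
Binding constraint: loan-to-value.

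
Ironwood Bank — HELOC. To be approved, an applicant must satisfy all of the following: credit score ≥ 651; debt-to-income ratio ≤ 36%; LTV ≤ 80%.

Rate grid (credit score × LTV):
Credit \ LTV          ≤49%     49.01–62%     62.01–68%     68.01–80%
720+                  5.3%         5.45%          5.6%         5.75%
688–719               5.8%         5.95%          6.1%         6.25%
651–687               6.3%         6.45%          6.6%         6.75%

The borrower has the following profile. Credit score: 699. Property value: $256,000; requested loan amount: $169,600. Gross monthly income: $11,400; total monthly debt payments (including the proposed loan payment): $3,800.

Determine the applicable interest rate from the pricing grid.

6.1%

Credit score 699 ≥ 651; Debt-to-income = 3,800/11,400 = 33.3% — meets 36% limit
LTV: 169,600 ÷ 256,000 = 66.2%, within 80% cap
Credit 699 → row 688–719; LTV 66.2% → column 62.01–68%. Grid cell → 6.1%.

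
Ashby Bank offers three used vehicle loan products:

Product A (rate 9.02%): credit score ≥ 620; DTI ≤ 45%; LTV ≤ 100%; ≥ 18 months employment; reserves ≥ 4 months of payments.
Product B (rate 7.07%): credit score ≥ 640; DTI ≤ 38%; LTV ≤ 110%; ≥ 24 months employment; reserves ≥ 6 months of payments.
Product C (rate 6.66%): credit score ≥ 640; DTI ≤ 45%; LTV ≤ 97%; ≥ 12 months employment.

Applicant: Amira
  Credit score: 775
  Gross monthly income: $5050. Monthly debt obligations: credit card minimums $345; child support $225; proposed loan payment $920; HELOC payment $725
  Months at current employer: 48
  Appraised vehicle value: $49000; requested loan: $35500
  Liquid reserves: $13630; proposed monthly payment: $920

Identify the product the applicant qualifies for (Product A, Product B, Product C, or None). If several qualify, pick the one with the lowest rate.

Product C

Total debts = (345 + 225 + 920 + 725) = 2,215; DTI = 2,215/5,050 = 43.9%.
LTV = 35,500/49,000 = 72.4%.
Reserves = 13,630/920 = 14.8 months.
Product A: score 775 ≥ 620; DTI 43.9% ≤ 45%; LTV 72.4% ≤ 100%; employment 48 ≥ 18 mo; reserves 14.8 ≥ 4 mo → qualifies.
Product B: score 775 ≥ 640; DTI 43.9% > 38%; LTV 72.4% ≤ 110%; employment 48 ≥ 24 mo; reserves 14.8 ≥ 6 mo → does not qualify.
Product C: score 775 ≥ 640; DTI 43.9% ≤ 45%; LTV 72.4% ≤ 97%; employment 48 ≥ 12 mo → qualifies.
Qualifying: Product A, Product C. Lowest rate is 6.66% → Product C.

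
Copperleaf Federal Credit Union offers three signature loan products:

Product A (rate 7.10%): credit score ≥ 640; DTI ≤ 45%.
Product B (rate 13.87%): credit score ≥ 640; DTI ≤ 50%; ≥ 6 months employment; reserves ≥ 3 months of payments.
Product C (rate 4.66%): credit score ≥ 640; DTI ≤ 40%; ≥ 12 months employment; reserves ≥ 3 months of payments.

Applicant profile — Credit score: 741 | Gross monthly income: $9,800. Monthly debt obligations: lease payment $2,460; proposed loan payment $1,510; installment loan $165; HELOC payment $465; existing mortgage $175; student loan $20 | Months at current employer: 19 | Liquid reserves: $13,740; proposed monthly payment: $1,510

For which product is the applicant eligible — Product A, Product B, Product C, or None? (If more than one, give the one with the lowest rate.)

Product B

Total debts = (2,460 + 1,510 + 165 + 465 + 175 + 20) = 4,795; DTI = 4,795/9,800 = 48.9%.
Reserves = 13,740/1,510 = 9.1 months.
Product A: score 741 ≥ 640; DTI 48.9% > 45% → does not qualify.
Product B: score 741 ≥ 640; DTI 48.9% ≤ 50%; employment 19 ≥ 6 mo; reserves 9.1 ≥ 3 mo → qualifies.
Product C: score 741 ≥ 640; DTI 48.9% > 40%; employment 19 ≥ 12 mo; reserves 9.1 ≥ 3 mo → does not qualify.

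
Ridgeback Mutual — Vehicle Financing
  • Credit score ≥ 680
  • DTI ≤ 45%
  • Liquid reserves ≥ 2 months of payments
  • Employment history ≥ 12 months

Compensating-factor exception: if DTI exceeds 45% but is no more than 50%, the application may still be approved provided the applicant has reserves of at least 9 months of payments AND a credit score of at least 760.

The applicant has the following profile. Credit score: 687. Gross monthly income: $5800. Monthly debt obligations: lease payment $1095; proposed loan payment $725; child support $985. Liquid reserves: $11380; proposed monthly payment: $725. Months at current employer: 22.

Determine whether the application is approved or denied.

Credit score 687 ≥ 680 (meets base)
Total debts = (1,095 + 725 + 985) = 2,805. DTI = 2,805/5,800 = 48.4% > 45% — standard DTI limit exceeded.
Reserves = 11,380/725 = 15.7 months ≥ 2
Employment 22 ≥ 12 months
DTI 48.4% is within the 45%–50% exception band; checking compensating factors.
Override check — reserves: 15.7 mo (ok); score: 687 (below 760).
Compensating-factor requirement not fully met.

Denied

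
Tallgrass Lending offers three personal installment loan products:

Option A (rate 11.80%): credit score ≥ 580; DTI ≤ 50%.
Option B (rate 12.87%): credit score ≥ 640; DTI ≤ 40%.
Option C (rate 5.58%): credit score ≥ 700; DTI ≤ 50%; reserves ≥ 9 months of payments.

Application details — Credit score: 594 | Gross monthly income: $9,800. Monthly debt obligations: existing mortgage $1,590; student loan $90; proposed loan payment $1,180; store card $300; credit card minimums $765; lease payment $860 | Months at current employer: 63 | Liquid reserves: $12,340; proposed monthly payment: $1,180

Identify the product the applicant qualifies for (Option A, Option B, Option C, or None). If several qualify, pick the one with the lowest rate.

Total debts = (1,590 + 90 + 1,180 + 300 + 765 + 860) = 4,785; DTI = 4,785/9,800 = 48.8%.
Reserves = 12,340/1,180 = 10.5 months.
Option A: score 594 ≥ 580; DTI 48.8% ≤ 50% → qualifies.
Option B: score 594 < 640; DTI 48.8% > 40% → does not qualify.
Option C: score 594 < 700; DTI 48.8% ≤ 50%; reserves 10.5 ≥ 9 mo → does not qualify.

Option A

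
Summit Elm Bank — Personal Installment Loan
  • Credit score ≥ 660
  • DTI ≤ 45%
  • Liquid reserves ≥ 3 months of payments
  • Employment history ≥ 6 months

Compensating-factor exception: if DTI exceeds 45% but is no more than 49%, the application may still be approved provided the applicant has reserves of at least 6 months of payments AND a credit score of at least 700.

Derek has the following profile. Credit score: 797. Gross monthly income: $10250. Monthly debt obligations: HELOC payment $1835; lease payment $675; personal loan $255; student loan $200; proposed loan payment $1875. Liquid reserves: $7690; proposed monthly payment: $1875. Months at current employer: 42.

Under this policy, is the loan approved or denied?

Credit score 797 ≥ 660 (meets base)
Total debts = (1,835 + 675 + 255 + 200 + 1,875) = 4,840. DTI = 4,840/10,250 = 47.2% > 45% — standard DTI limit exceeded.
Liquid reserves cover 7,690/1,875 = 4.1 months — ≥ 3 required
Employment 42 ≥ 6 months
DTI 47.2% is within the 45%–49% exception band; checking compensating factors.
Reserves 4.1 < 6 months; credit score 797 ≥ 700.
Compensating-factor requirement not fully met.

Denied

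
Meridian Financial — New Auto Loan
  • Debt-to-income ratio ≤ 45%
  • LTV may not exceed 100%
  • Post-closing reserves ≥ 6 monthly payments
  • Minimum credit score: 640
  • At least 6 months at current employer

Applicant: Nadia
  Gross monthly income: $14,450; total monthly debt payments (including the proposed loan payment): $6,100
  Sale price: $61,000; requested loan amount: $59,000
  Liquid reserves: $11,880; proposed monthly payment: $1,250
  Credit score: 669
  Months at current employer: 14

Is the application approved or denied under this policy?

Approved

DTI = 6,100/14,450 = 42.2% ≤ 45%
LTV = 59,000/61,000 = 96.7% ≤ 100%
Reserves = 11,880/1,250 = 9.5 months ≥ 6
Credit score 669 ≥ 640 (meets)
Employment 14 ≥ 6 months
All criteria satisfied.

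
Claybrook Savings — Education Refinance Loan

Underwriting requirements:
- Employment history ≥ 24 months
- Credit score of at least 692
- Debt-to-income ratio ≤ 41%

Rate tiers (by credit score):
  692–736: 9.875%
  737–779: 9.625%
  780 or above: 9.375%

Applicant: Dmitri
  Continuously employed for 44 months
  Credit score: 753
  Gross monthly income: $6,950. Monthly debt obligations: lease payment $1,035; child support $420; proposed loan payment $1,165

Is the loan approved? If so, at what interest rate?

Credit score 753 ≥ 692 (meets minimum)
Employment 44 ≥ 24 months
Total monthly debts = (1,035 + 420 + 1,165) = 2,620. DTI: 2,620 ÷ 6,950 = 37.7%, within the 41% cap
All requirements met. Score 753 falls in the 737–779 tier → 9.625%.

Approved at 9.625%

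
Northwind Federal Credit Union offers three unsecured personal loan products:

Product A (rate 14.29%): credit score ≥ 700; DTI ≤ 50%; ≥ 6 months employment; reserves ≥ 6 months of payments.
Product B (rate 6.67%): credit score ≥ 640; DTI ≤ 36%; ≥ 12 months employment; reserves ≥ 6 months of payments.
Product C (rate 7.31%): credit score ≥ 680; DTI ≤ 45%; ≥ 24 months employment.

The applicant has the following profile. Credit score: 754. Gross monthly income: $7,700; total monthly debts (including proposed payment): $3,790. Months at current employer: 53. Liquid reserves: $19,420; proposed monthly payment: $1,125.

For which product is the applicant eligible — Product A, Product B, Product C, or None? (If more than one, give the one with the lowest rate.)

DTI = 3,790/7,700 = 49.2%.
Reserves = 19,420/1,125 = 17.3 months.
Product A: score 754 ≥ 700; DTI 49.2% ≤ 50%; employment 53 ≥ 6 mo; reserves 17.3 ≥ 6 mo → qualifies.
Product B: score 754 ≥ 640; DTI 49.2% > 36%; employment 53 ≥ 12 mo; reserves 17.3 ≥ 6 mo → does not qualify.
Product C: score 754 ≥ 680; DTI 49.2% > 45%; employment 53 ≥ 24 mo → does not qualify.

Product A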